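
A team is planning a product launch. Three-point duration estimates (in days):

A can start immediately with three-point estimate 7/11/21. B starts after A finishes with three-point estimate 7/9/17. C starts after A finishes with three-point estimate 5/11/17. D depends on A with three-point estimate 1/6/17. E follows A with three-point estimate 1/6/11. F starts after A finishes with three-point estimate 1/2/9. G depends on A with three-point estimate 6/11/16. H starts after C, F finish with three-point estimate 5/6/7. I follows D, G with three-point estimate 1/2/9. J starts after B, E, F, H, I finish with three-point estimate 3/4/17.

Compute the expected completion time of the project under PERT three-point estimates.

35 days

te_A = (7 + 4·11 + 21)/6 = 72/6 = 12
te_B = (7 + 4·9 + 17)/6 = 60/6 = 10
te_C = (5 + 4·11 + 17)/6 = 66/6 = 11
te_D = (1 + 4·6 + 17)/6 = 42/6 = 7
te_E = (1 + 4·6 + 11)/6 = 36/6 = 6
te_F = (1 + 4·2 + 9)/6 = 18/6 = 3
te_G = (6 + 4·11 + 16)/6 = 66/6 = 11
te_H = (5 + 4·6 + 7)/6 = 36/6 = 6
te_I = (1 + 4·2 + 9)/6 = 18/6 = 3
te_J = (3 + 4·4 + 17)/6 = 36/6 = 6

Forward pass:
ES_A = 0; EF_A = 12
ES_B = 12; EF_B = 12+10 = 22
ES_C = 12; EF_C = 12+11 = 23
ES_D = 12; EF_D = 12+7 = 19
ES_E = 12; EF_E = 12+6 = 18
ES_F = 12; EF_F = 12+3 = 15
ES_G = 12; EF_G = 12+11 = 23
ES_H = max(EF_C=23, EF_F=15) = 23; EF_H = 23+6 = 29
ES_I = max(EF_D=19, EF_G=23) = 23; EF_I = 23+3 = 26
ES_J = max(EF_B=22, EF_E=18, EF_F=15, EF_H=29, EF_I=26) = 29; EF_J = 29+6 = 35
Expected project duration μ = 35 days. Critical path: A → C → H → J.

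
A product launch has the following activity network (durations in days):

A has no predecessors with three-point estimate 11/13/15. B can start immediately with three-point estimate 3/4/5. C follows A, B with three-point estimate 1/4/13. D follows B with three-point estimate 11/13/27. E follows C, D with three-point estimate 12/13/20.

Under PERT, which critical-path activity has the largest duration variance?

te_A = (11 + 4·13 + 15)/6 = 78/6 = 13; σ²_A = ((15−11)/6)² = 0.444
te_B = (3 + 4·4 + 5)/6 = 24/6 = 4; σ²_B = ((5−3)/6)² = 0.111
te_C = (1 + 4·4 + 13)/6 = 30/6 = 5; σ²_C = ((13−1)/6)² = 4.000
te_D = (11 + 4·13 + 27)/6 = 90/6 = 15; σ²_D = ((27−11)/6)² = 7.111
te_E = (12 + 4·13 + 20)/6 = 84/6 = 14; σ²_E = ((20−12)/6)² = 1.778

Forward pass:
ES_A = 0; EF_A = 13
ES_B = 0; EF_B = 4
ES_C = max(EF_A=13, EF_B=4) = 13; EF_C = 13+5 = 18
ES_D = 4; EF_D = 4+15 = 19
ES_E = max(EF_C=18, EF_D=19) = 19; EF_E = 19+14 = 33
Expected project duration μ = 33 days. Critical path: B → D → E.

Variances on critical path: σ²_B=0.111, σ²_D=7.111, σ²_E=1.778.
Largest is σ²_D = 7.111.

D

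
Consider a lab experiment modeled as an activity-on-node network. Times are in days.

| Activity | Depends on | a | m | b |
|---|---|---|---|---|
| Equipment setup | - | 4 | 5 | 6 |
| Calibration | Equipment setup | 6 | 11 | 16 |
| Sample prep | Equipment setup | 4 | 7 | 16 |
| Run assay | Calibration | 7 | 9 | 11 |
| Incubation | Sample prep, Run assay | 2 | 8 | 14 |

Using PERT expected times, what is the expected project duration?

33 days

te_Equipment setup = (4 + 4·5 + 6)/6 = 30/6 = 5
te_Calibration = (6 + 4·11 + 16)/6 = 66/6 = 11
te_Sample prep = (4 + 4·7 + 16)/6 = 48/6 = 8
te_Run assay = (7 + 4·9 + 11)/6 = 54/6 = 9
te_Incubation = (2 + 4·8 + 14)/6 = 48/6 = 8

Forward pass:
ES_Equipment setup = 0; EF_Equipment setup = 5
ES_Calibration = 5; EF_Calibration = 5+11 = 16
ES_Sample prep = 5; EF_Sample prep = 5+8 = 13
ES_Run assay = 16; EF_Run assay = 16+9 = 25
ES_Incubation = max(EF_Sample prep=13, EF_Run assay=25) = 25; EF_Incubation = 25+8 = 33
Expected project duration μ = 33 days. Critical path: Equipment setup → Calibration → Run assay → Incubation.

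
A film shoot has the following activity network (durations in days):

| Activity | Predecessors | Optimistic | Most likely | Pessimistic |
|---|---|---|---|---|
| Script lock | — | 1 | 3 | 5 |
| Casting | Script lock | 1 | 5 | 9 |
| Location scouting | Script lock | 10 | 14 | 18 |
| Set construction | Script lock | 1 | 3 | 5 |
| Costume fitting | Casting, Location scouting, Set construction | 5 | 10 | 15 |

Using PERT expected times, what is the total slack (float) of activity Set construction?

11 days

te_Script lock = (1 + 4·3 + 5)/6 = 18/6 = 3
te_Casting = (1 + 4·5 + 9)/6 = 30/6 = 5
te_Location scouting = (10 + 4·14 + 18)/6 = 84/6 = 14
te_Set construction = (1 + 4·3 + 5)/6 = 18/6 = 3
te_Costume fitting = (5 + 4·10 + 15)/6 = 60/6 = 10

Forward pass:
ES_Script lock = 0; EF_Script lock = 3
ES_Casting = 3; EF_Casting = 3+5 = 8
ES_Location scouting = 3; EF_Location scouting = 3+14 = 17
ES_Set construction = 3; EF_Set construction = 3+3 = 6
ES_Costume fitting = max(EF_Casting=8, EF_Location scouting=17, EF_Set construction=6) = 17; EF_Costume fitting = 17+10 = 27
Expected project duration μ = 27 days. Critical path: Script lock → Location scouting → Costume fitting.

Backward pass:
LF_Costume fitting = 27; LS_Costume fitting = 27−10 = 17
LF_Set construction = LS_Costume fitting = 17; LS_Set construction = 17−3 = 14
LF_Location scouting = LS_Costume fitting = 17; LS_Location scouting = 17−14 = 3
LF_Casting = LS_Costume fitting = 17; LS_Casting = 17−5 = 12
LF_Script lock = min(LS_Casting=12, LS_Location scouting=3, LS_Set construction=14) = 3; LS_Script lock = 3−3 = 0
Slack_Set construction = LS_Set construction − ES_Set construction = 14 − 3 = 11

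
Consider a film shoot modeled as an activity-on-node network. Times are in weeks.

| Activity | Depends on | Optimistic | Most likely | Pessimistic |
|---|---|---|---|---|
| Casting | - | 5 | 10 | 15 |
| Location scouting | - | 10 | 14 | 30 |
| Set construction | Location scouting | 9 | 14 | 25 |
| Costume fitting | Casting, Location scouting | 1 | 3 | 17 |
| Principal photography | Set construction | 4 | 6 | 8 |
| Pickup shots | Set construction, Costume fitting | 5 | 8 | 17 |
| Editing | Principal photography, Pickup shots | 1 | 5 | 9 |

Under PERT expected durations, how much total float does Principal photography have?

te_Casting = (5 + 4·10 + 15)/6 = 60/6 = 10
te_Location scouting = (10 + 4·14 + 30)/6 = 96/6 = 16
te_Set construction = (9 + 4·14 + 25)/6 = 90/6 = 15
te_Costume fitting = (1 + 4·3 + 17)/6 = 30/6 = 5
te_Principal photography = (4 + 4·6 + 8)/6 = 36/6 = 6
te_Pickup shots = (5 + 4·8 + 17)/6 = 54/6 = 9
te_Editing = (1 + 4·5 + 9)/6 = 30/6 = 5

Forward pass:
ES_Casting = 0; EF_Casting = 10
ES_Location scouting = 0; EF_Location scouting = 16
ES_Set construction = 16; EF_Set construction = 16+15 = 31
ES_Costume fitting = max(EF_Casting=10, EF_Location scouting=16) = 16; EF_Costume fitting = 16+5 = 21
ES_Principal photography = 31; EF_Principal photography = 31+6 = 37
ES_Pickup shots = max(EF_Set construction=31, EF_Costume fitting=21) = 31; EF_Pickup shots = 31+9 = 40
ES_Editing = max(EF_Principal photography=37, EF_Pickup shots=40) = 40; EF_Editing = 40+5 = 45
Expected project duration μ = 45 weeks. Critical path: Location scouting → Set construction → Pickup shots → Editing.

Backward pass:
LF_Editing = 45; LS_Editing = 45−5 = 40
LF_Pickup shots = LS_Editing = 40; LS_Pickup shots = 40−9 = 31
LF_Principal photography = LS_Editing = 40; LS_Principal photography = 40−6 = 34
LF_Costume fitting = LS_Pickup shots = 31; LS_Costume fitting = 31−5 = 26
LF_Set construction = min(LS_Principal photography=34, LS_Pickup shots=31) = 31; LS_Set construction = 31−15 = 16
LF_Location scouting = min(LS_Set construction=16, LS_Costume fitting=26) = 16; LS_Location scouting = 16−16 = 0
LF_Casting = LS_Costume fitting = 26; LS_Casting = 26−10 = 16
Slack_Principal photography = LS_Principal photography − ES_Principal photography = 34 − 31 = 3

3 weeks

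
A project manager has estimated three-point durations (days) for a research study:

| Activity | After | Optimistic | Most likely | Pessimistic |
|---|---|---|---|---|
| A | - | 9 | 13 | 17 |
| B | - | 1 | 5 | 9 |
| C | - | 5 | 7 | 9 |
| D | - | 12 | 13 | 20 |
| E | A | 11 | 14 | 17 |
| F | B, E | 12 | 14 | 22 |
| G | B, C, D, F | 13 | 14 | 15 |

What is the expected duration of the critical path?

56 days

te_A = (9 + 4·13 + 17)/6 = 78/6 = 13
te_B = (1 + 4·5 + 9)/6 = 30/6 = 5
te_C = (5 + 4·7 + 9)/6 = 42/6 = 7
te_D = (12 + 4·13 + 20)/6 = 84/6 = 14
te_E = (11 + 4·14 + 17)/6 = 84/6 = 14
te_F = (12 + 4·14 + 22)/6 = 90/6 = 15
te_G = (13 + 4·14 + 15)/6 = 84/6 = 14

Forward pass:
ES_A = 0; EF_A = 13
ES_B = 0; EF_B = 5
ES_C = 0; EF_C = 7
ES_D = 0; EF_D = 14
ES_E = 13; EF_E = 13+14 = 27
ES_F = max(EF_B=5, EF_E=27) = 27; EF_F = 27+15 = 42
ES_G = max(EF_B=5, EF_C=7, EF_D=14, EF_F=42) = 42; EF_G = 42+14 = 56
Expected project duration μ = 56 days. Critical path: A → E → F → G.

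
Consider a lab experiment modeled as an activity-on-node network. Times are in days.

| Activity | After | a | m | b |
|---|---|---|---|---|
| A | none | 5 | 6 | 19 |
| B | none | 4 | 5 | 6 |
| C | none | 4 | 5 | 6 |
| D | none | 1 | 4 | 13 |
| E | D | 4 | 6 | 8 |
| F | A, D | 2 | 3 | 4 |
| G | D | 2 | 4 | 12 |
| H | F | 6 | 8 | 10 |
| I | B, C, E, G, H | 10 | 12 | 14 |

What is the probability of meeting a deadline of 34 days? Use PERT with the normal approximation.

te_A = (5 + 4·6 + 19)/6 = 48/6 = 8; σ²_A = ((19−5)/6)² = 5.444
te_B = (4 + 4·5 + 6)/6 = 30/6 = 5; σ²_B = ((6−4)/6)² = 0.111
te_C = (4 + 4·5 + 6)/6 = 30/6 = 5; σ²_C = ((6−4)/6)² = 0.111
te_D = (1 + 4·4 + 13)/6 = 30/6 = 5; σ²_D = ((13−1)/6)² = 4.000
te_E = (4 + 4·6 + 8)/6 = 36/6 = 6; σ²_E = ((8−4)/6)² = 0.444
te_F = (2 + 4·3 + 4)/6 = 18/6 = 3; σ²_F = ((4−2)/6)² = 0.111
te_G = (2 + 4·4 + 12)/6 = 30/6 = 5; σ²_G = ((12−2)/6)² = 2.778
te_H = (6 + 4·8 + 10)/6 = 48/6 = 8; σ²_H = ((10−6)/6)² = 0.444
te_I = (10 + 4·12 + 14)/6 = 72/6 = 12; σ²_I = ((14−10)/6)² = 0.444

Forward pass:
ES_A = 0; EF_A = 8
ES_B = 0; EF_B = 5
ES_C = 0; EF_C = 5
ES_D = 0; EF_D = 5
ES_E = 5; EF_E = 5+6 = 11
ES_F = max(EF_A=8, EF_D=5) = 8; EF_F = 8+3 = 11
ES_G = 5; EF_G = 5+5 = 10
ES_H = 11; EF_H = 11+8 = 19
ES_I = max(EF_B=5, EF_C=5, EF_E=11, EF_G=10, EF_H=19) = 19; EF_I = 19+12 = 31
Expected project duration μ = 31 days. Critical path: A → F → H → I.

Variance along critical path = 5.444 + 0.111 + 0.444 + 0.444 = 6.444; σ = √6.444 = 2.539 days.
Z = (34 − 31) / 2.539 = 1.182
P(T ≤ 34) = Φ(1.182) ≈ 0.881

0.881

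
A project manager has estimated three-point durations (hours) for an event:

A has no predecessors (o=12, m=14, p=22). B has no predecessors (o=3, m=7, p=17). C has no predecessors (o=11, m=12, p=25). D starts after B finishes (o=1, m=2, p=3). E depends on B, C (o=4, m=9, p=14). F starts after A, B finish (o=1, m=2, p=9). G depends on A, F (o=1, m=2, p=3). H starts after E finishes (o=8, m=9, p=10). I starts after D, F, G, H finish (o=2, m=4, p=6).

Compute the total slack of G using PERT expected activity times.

te_A = (12 + 4·14 + 22)/6 = 90/6 = 15
te_B = (3 + 4·7 + 17)/6 = 48/6 = 8
te_C = (11 + 4·12 + 25)/6 = 84/6 = 14
te_D = (1 + 4·2 + 3)/6 = 12/6 = 2
te_E = (4 + 4·9 + 14)/6 = 54/6 = 9
te_F = (1 + 4·2 + 9)/6 = 18/6 = 3
te_G = (1 + 4·2 + 3)/6 = 12/6 = 2
te_H = (8 + 4·9 + 10)/6 = 54/6 = 9
te_I = (2 + 4·4 + 6)/6 = 24/6 = 4

Forward pass:
ES_A = 0; EF_A = 15
ES_B = 0; EF_B = 8
ES_C = 0; EF_C = 14
ES_D = 8; EF_D = 8+2 = 10
ES_E = max(EF_B=8, EF_C=14) = 14; EF_E = 14+9 = 23
ES_F = max(EF_A=15, EF_B=8) = 15; EF_F = 15+3 = 18
ES_G = max(EF_A=15, EF_F=18) = 18; EF_G = 18+2 = 20
ES_H = 23; EF_H = 23+9 = 32
ES_I = max(EF_D=10, EF_F=18, EF_G=20, EF_H=32) = 32; EF_I = 32+4 = 36
Expected project duration μ = 36 hours. Critical path: C → E → H → I.

Backward pass:
LF_I = 36; LS_I = 36−4 = 32
LF_H = LS_I = 32; LS_H = 32−9 = 23
LF_G = LS_I = 32; LS_G = 32−2 = 30
LF_F = min(LS_G=30, LS_I=32) = 30; LS_F = 30−3 = 27
LF_E = LS_H = 23; LS_E = 23−9 = 14
LF_D = LS_I = 32; LS_D = 32−2 = 30
LF_C = LS_E = 14; LS_C = 14−14 = 0
LF_B = min(LS_D=30, LS_E=14, LS_F=27) = 14; LS_B = 14−8 = 6
LF_A = min(LS_F=27, LS_G=30) = 27; LS_A = 27−15 = 12
Slack_G = LS_G − ES_G = 30 − 18 = 12

12 hours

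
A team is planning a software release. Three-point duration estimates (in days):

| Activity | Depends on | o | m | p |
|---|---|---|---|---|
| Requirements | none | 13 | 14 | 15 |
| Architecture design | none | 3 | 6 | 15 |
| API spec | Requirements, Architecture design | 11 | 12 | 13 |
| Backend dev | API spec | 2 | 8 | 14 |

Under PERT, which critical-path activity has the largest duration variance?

Backend dev

te_Requirements = (13 + 4·14 + 15)/6 = 84/6 = 14; σ²_Requirements = ((15−13)/6)² = 0.111
te_Architecture design = (3 + 4·6 + 15)/6 = 42/6 = 7; σ²_Architecture design = ((15−3)/6)² = 4.000
te_API spec = (11 + 4·12 + 13)/6 = 72/6 = 12; σ²_API spec = ((13−11)/6)² = 0.111
te_Backend dev = (2 + 4·8 + 14)/6 = 48/6 = 8; σ²_Backend dev = ((14−2)/6)² = 4.000

Forward pass:
ES_Requirements = 0; EF_Requirements = 14
ES_Architecture design = 0; EF_Architecture design = 7
ES_API spec = max(EF_Requirements=14, EF_Architecture design=7) = 14; EF_API spec = 14+12 = 26
ES_Backend dev = 26; EF_Backend dev = 26+8 = 34
Expected project duration μ = 34 days. Critical path: Requirements → API spec → Backend dev.

Variances on critical path: σ²_Requirements=0.111, σ²_API spec=0.111, σ²_Backend dev=4.000.
Largest is σ²_Backend dev = 4.000.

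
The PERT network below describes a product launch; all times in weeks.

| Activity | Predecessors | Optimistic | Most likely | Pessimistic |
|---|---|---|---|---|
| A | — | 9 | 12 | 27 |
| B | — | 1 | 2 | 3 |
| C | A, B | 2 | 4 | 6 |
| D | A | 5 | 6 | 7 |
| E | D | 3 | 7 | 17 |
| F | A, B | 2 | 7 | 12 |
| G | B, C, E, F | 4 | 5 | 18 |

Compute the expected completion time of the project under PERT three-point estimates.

te_A = (9 + 4·12 + 27)/6 = 84/6 = 14
te_B = (1 + 4·2 + 3)/6 = 12/6 = 2
te_C = (2 + 4·4 + 6)/6 = 24/6 = 4
te_D = (5 + 4·6 + 7)/6 = 36/6 = 6
te_E = (3 + 4·7 + 17)/6 = 48/6 = 8
te_F = (2 + 4·7 + 12)/6 = 42/6 = 7
te_G = (4 + 4·5 + 18)/6 = 42/6 = 7

Forward pass:
ES_A = 0; EF_A = 14
ES_B = 0; EF_B = 2
ES_C = max(EF_A=14, EF_B=2) = 14; EF_C = 14+4 = 18
ES_D = 14; EF_D = 14+6 = 20
ES_E = 20; EF_E = 20+8 = 28
ES_F = max(EF_A=14, EF_B=2) = 14; EF_F = 14+7 = 21
ES_G = max(EF_B=2, EF_C=18, EF_E=28, EF_F=21) = 28; EF_G = 28+7 = 35
Expected project duration μ = 35 weeks. Critical path: A → D → E → G.

35 weeks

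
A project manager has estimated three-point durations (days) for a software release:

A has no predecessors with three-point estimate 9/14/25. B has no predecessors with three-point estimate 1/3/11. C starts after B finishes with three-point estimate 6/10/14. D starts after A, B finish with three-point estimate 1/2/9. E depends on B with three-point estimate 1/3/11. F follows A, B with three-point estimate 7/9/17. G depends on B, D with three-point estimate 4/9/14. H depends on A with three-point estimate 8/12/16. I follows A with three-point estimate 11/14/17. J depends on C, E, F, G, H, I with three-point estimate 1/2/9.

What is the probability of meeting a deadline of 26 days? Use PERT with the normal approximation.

0.028

te_A = (9 + 4·14 + 25)/6 = 90/6 = 15; σ²_A = ((25−9)/6)² = 7.111
te_B = (1 + 4·3 + 11)/6 = 24/6 = 4; σ²_B = ((11−1)/6)² = 2.778
te_C = (6 + 4·10 + 14)/6 = 60/6 = 10; σ²_C = ((14−6)/6)² = 1.778
te_D = (1 + 4·2 + 9)/6 = 18/6 = 3; σ²_D = ((9−1)/6)² = 1.778
te_E = (1 + 4·3 + 11)/6 = 24/6 = 4; σ²_E = ((11−1)/6)² = 2.778
te_F = (7 + 4·9 + 17)/6 = 60/6 = 10; σ²_F = ((17−7)/6)² = 2.778
te_G = (4 + 4·9 + 14)/6 = 54/6 = 9; σ²_G = ((14−4)/6)² = 2.778
te_H = (8 + 4·12 + 16)/6 = 72/6 = 12; σ²_H = ((16−8)/6)² = 1.778
te_I = (11 + 4·14 + 17)/6 = 84/6 = 14; σ²_I = ((17−11)/6)² = 1.000
te_J = (1 + 4·2 + 9)/6 = 18/6 = 3; σ²_J = ((9−1)/6)² = 1.778

Forward pass:
ES_A = 0; EF_A = 15
ES_B = 0; EF_B = 4
ES_C = 4; EF_C = 4+10 = 14
ES_D = max(EF_A=15, EF_B=4) = 15; EF_D = 15+3 = 18
ES_E = 4; EF_E = 4+4 = 8
ES_F = max(EF_A=15, EF_B=4) = 15; EF_F = 15+10 = 25
ES_G = max(EF_B=4, EF_D=18) = 18; EF_G = 18+9 = 27
ES_H = 15; EF_H = 15+12 = 27
ES_I = 15; EF_I = 15+14 = 29
ES_J = max(EF_C=14, EF_E=8, EF_F=25, EF_G=27, EF_H=27, EF_I=29) = 29; EF_J = 29+3 = 32
Expected project duration μ = 32 days. Critical path: A → I → J.

Variance along critical path = 7.111 + 1.000 + 1.778 = 9.889; σ = √9.889 = 3.145 days.
Z = (26 − 32) / 3.145 = -1.908
P(T ≤ 26) = Φ(-1.908) ≈ 0.028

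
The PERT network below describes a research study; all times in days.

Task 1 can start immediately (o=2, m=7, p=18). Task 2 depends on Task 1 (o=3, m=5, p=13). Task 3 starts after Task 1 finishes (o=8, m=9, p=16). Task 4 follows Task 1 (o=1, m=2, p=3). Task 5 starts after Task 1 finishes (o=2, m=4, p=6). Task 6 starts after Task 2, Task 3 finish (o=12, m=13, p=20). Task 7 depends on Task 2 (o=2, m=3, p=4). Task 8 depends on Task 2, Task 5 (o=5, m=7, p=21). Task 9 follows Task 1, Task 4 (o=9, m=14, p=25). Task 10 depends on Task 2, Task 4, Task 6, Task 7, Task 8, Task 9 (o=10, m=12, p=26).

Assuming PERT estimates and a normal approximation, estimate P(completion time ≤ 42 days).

0.171

te_Task 1 = (2 + 4·7 + 18)/6 = 48/6 = 8; σ²_Task 1 = ((18−2)/6)² = 7.111
te_Task 2 = (3 + 4·5 + 13)/6 = 36/6 = 6; σ²_Task 2 = ((13−3)/6)² = 2.778
te_Task 3 = (8 + 4·9 + 16)/6 = 60/6 = 10; σ²_Task 3 = ((16−8)/6)² = 1.778
te_Task 4 = (1 + 4·2 + 3)/6 = 12/6 = 2; σ²_Task 4 = ((3−1)/6)² = 0.111
te_Task 5 = (2 + 4·4 + 6)/6 = 24/6 = 4; σ²_Task 5 = ((6−2)/6)² = 0.444
te_Task 6 = (12 + 4·13 + 20)/6 = 84/6 = 14; σ²_Task 6 = ((20−12)/6)² = 1.778
te_Task 7 = (2 + 4·3 + 4)/6 = 18/6 = 3; σ²_Task 7 = ((4−2)/6)² = 0.111
te_Task 8 = (5 + 4·7 + 21)/6 = 54/6 = 9; σ²_Task 8 = ((21−5)/6)² = 7.111
te_Task 9 = (9 + 4·14 + 25)/6 = 90/6 = 15; σ²_Task 9 = ((25−9)/6)² = 7.111
te_Task 10 = (10 + 4·12 + 26)/6 = 84/6 = 14; σ²_Task 10 = ((26−10)/6)² = 7.111

Forward pass:
ES_Task 1 = 0; EF_Task 1 = 8
ES_Task 2 = 8; EF_Task 2 = 8+6 = 14
ES_Task 3 = 8; EF_Task 3 = 8+10 = 18
ES_Task 4 = 8; EF_Task 4 = 8+2 = 10
ES_Task 5 = 8; EF_Task 5 = 8+4 = 12
ES_Task 6 = max(EF_Task 2=14, EF_Task 3=18) = 18; EF_Task 6 = 18+14 = 32
ES_Task 7 = 14; EF_Task 7 = 14+3 = 17
ES_Task 8 = max(EF_Task 2=14, EF_Task 5=12) = 14; EF_Task 8 = 14+9 = 23
ES_Task 9 = max(EF_Task 1=8, EF_Task 4=10) = 10; EF_Task 9 = 10+15 = 25
ES_Task 10 = max(EF_Task 2=14, EF_Task 4=10, EF_Task 6=32, EF_Task 7=17, EF_Task 8=23, EF_Task 9=25) = 32; EF_Task 10 = 32+14 = 46
Expected project duration μ = 46 days. Critical path: Task 1 → Task 3 → Task 6 → Task 10.

Variance along critical path = 7.111 + 1.778 + 1.778 + 7.111 = 17.778; σ = √17.778 = 4.216 days.
Z = (42 − 46) / 4.216 = -0.949
P(T ≤ 42) = Φ(-0.949) ≈ 0.171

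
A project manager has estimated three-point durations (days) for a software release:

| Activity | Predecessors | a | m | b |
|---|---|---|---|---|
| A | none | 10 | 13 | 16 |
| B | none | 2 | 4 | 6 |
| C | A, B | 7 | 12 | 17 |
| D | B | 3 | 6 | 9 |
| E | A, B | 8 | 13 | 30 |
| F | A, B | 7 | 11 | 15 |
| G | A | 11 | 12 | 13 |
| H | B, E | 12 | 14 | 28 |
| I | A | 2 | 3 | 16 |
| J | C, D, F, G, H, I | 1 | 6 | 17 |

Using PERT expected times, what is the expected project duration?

te_A = (10 + 4·13 + 16)/6 = 78/6 = 13
te_B = (2 + 4·4 + 6)/6 = 24/6 = 4
te_C = (7 + 4·12 + 17)/6 = 72/6 = 12
te_D = (3 + 4·6 + 9)/6 = 36/6 = 6
te_E = (8 + 4·13 + 30)/6 = 90/6 = 15
te_F = (7 + 4·11 + 15)/6 = 66/6 = 11
te_G = (11 + 4·12 + 13)/6 = 72/6 = 12
te_H = (12 + 4·14 + 28)/6 = 96/6 = 16
te_I = (2 + 4·3 + 16)/6 = 30/6 = 5
te_J = (1 + 4·6 + 17)/6 = 42/6 = 7

Forward pass:
ES_A = 0; EF_A = 13
ES_B = 0; EF_B = 4
ES_C = max(EF_A=13, EF_B=4) = 13; EF_C = 13+12 = 25
ES_D = 4; EF_D = 4+6 = 10
ES_E = max(EF_A=13, EF_B=4) = 13; EF_E = 13+15 = 28
ES_F = max(EF_A=13, EF_B=4) = 13; EF_F = 13+11 = 24
ES_G = 13; EF_G = 13+12 = 25
ES_H = max(EF_B=4, EF_E=28) = 28; EF_H = 28+16 = 44
ES_I = 13; EF_I = 13+5 = 18
ES_J = max(EF_C=25, EF_D=10, EF_F=24, EF_G=25, EF_H=44, EF_I=18) = 44; EF_J = 44+7 = 51
Expected project duration μ = 51 days. Critical path: A → E → H → J.

51 days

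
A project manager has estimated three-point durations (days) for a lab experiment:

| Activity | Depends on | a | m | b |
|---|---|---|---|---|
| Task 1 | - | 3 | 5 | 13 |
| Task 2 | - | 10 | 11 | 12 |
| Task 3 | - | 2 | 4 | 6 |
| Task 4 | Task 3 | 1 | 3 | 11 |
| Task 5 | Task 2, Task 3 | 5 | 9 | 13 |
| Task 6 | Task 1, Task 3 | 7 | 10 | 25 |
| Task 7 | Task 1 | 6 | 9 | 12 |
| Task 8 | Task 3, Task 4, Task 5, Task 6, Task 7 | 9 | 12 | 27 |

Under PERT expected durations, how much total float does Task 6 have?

te_Task 1 = (3 + 4·5 + 13)/6 = 36/6 = 6
te_Task 2 = (10 + 4·11 + 12)/6 = 66/6 = 11
te_Task 3 = (2 + 4·4 + 6)/6 = 24/6 = 4
te_Task 4 = (1 + 4·3 + 11)/6 = 24/6 = 4
te_Task 5 = (5 + 4·9 + 13)/6 = 54/6 = 9
te_Task 6 = (7 + 4·10 + 25)/6 = 72/6 = 12
te_Task 7 = (6 + 4·9 + 12)/6 = 54/6 = 9
te_Task 8 = (9 + 4·12 + 27)/6 = 84/6 = 14

Forward pass:
ES_Task 1 = 0; EF_Task 1 = 6
ES_Task 2 = 0; EF_Task 2 = 11
ES_Task 3 = 0; EF_Task 3 = 4
ES_Task 4 = 4; EF_Task 4 = 4+4 = 8
ES_Task 5 = max(EF_Task 2=11, EF_Task 3=4) = 11; EF_Task 5 = 11+9 = 20
ES_Task 6 = max(EF_Task 1=6, EF_Task 3=4) = 6; EF_Task 6 = 6+12 = 18
ES_Task 7 = 6; EF_Task 7 = 6+9 = 15
ES_Task 8 = max(EF_Task 3=4, EF_Task 4=8, EF_Task 5=20, EF_Task 6=18, EF_Task 7=15) = 20; EF_Task 8 = 20+14 = 34
Expected project duration μ = 34 days. Critical path: Task 2 → Task 5 → Task 8.

Backward pass:
LF_Task 8 = 34; LS_Task 8 = 34−14 = 20
LF_Task 7 = LS_Task 8 = 20; LS_Task 7 = 20−9 = 11
LF_Task 6 = LS_Task 8 = 20; LS_Task 6 = 20−12 = 8
LF_Task 5 = LS_Task 8 = 20; LS_Task 5 = 20−9 = 11
LF_Task 4 = LS_Task 8 = 20; LS_Task 4 = 20−4 = 16
LF_Task 3 = min(LS_Task 4=16, LS_Task 5=11, LS_Task 6=8, LS_Task 8=20) = 8; LS_Task 3 = 8−4 = 4
LF_Task 2 = LS_Task 5 = 11; LS_Task 2 = 11−11 = 0
LF_Task 1 = min(LS_Task 6=8, LS_Task 7=11) = 8; LS_Task 1 = 8−6 = 2
Slack_Task 6 = LS_Task 6 − ES_Task 6 = 8 − 6 = 2

2 days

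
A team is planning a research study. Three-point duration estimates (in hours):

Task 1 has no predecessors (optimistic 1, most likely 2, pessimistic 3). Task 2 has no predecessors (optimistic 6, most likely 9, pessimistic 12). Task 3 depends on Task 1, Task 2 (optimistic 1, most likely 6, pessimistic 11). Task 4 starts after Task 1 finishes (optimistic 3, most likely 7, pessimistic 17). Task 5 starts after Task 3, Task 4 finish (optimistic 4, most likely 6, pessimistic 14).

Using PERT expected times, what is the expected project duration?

22 hours

te_Task 1 = (1 + 4·2 + 3)/6 = 12/6 = 2
te_Task 2 = (6 + 4·9 + 12)/6 = 54/6 = 9
te_Task 3 = (1 + 4·6 + 11)/6 = 36/6 = 6
te_Task 4 = (3 + 4·7 + 17)/6 = 48/6 = 8
te_Task 5 = (4 + 4·6 + 14)/6 = 42/6 = 7

Forward pass:
ES_Task 1 = 0; EF_Task 1 = 2
ES_Task 2 = 0; EF_Task 2 = 9
ES_Task 3 = max(EF_Task 1=2, EF_Task 2=9) = 9; EF_Task 3 = 9+6 = 15
ES_Task 4 = 2; EF_Task 4 = 2+8 = 10
ES_Task 5 = max(EF_Task 3=15, EF_Task 4=10) = 15; EF_Task 5 = 15+7 = 22
Expected project duration μ = 22 hours. Critical path: Task 2 → Task 3 → Task 5.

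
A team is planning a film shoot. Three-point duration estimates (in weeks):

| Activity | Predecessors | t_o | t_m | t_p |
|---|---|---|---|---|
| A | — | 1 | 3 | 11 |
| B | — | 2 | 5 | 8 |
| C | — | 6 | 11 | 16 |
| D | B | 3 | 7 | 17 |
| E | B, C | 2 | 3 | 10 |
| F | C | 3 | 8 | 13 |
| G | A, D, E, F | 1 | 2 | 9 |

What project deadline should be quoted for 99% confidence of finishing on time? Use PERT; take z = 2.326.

te_A = (1 + 4·3 + 11)/6 = 24/6 = 4; σ²_A = ((11−1)/6)² = 2.778
te_B = (2 + 4·5 + 8)/6 = 30/6 = 5; σ²_B = ((8−2)/6)² = 1.000
te_C = (6 + 4·11 + 16)/6 = 66/6 = 11; σ²_C = ((16−6)/6)² = 2.778
te_D = (3 + 4·7 + 17)/6 = 48/6 = 8; σ²_D = ((17−3)/6)² = 5.444
te_E = (2 + 4·3 + 10)/6 = 24/6 = 4; σ²_E = ((10−2)/6)² = 1.778
te_F = (3 + 4·8 + 13)/6 = 48/6 = 8; σ²_F = ((13−3)/6)² = 2.778
te_G = (1 + 4·2 + 9)/6 = 18/6 = 3; σ²_G = ((9−1)/6)² = 1.778

Forward pass:
ES_A = 0; EF_A = 4
ES_B = 0; EF_B = 5
ES_C = 0; EF_C = 11
ES_D = 5; EF_D = 5+8 = 13
ES_E = max(EF_B=5, EF_C=11) = 11; EF_E = 11+4 = 15
ES_F = 11; EF_F = 11+8 = 19
ES_G = max(EF_A=4, EF_D=13, EF_E=15, EF_F=19) = 19; EF_G = 19+3 = 22
Expected project duration μ = 22 weeks. Critical path: C → F → G.

Variance along critical path = 2.778 + 2.778 + 1.778 = 7.333; σ = 2.708 weeks.
D = μ + z·σ = 22 + 2.326·2.708 = 28.3 weeks

28.3 weeks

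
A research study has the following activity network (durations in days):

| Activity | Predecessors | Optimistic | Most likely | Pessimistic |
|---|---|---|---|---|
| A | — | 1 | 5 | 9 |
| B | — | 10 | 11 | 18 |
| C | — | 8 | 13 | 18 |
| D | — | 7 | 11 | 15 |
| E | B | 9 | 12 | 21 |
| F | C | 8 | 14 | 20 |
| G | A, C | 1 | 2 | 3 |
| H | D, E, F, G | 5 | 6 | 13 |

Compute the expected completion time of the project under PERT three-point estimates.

34 days

te_A = (1 + 4·5 + 9)/6 = 30/6 = 5
te_B = (10 + 4·11 + 18)/6 = 72/6 = 12
te_C = (8 + 4·13 + 18)/6 = 78/6 = 13
te_D = (7 + 4·11 + 15)/6 = 66/6 = 11
te_E = (9 + 4·12 + 21)/6 = 78/6 = 13
te_F = (8 + 4·14 + 20)/6 = 84/6 = 14
te_G = (1 + 4·2 + 3)/6 = 12/6 = 2
te_H = (5 + 4·6 + 13)/6 = 42/6 = 7

Forward pass:
ES_A = 0; EF_A = 5
ES_B = 0; EF_B = 12
ES_C = 0; EF_C = 13
ES_D = 0; EF_D = 11
ES_E = 12; EF_E = 12+13 = 25
ES_F = 13; EF_F = 13+14 = 27
ES_G = max(EF_A=5, EF_C=13) = 13; EF_G = 13+2 = 15
ES_H = max(EF_D=11, EF_E=25, EF_F=27, EF_G=15) = 27; EF_H = 27+7 = 34
Expected project duration μ = 34 days. Critical path: C → F → H.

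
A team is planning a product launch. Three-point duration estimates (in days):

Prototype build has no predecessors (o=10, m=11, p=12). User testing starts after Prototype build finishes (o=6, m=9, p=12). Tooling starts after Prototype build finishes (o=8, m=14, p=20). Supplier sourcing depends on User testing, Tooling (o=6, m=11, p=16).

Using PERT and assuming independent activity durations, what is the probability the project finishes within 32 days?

te_Prototype build = (10 + 4·11 + 12)/6 = 66/6 = 11; σ²_Prototype build = ((12−10)/6)² = 0.111
te_User testing = (6 + 4·9 + 12)/6 = 54/6 = 9; σ²_User testing = ((12−6)/6)² = 1.000
te_Tooling = (8 + 4·14 + 20)/6 = 84/6 = 14; σ²_Tooling = ((20−8)/6)² = 4.000
te_Supplier sourcing = (6 + 4·11 + 16)/6 = 66/6 = 11; σ²_Supplier sourcing = ((16−6)/6)² = 2.778

Forward pass:
ES_Prototype build = 0; EF_Prototype build = 11
ES_User testing = 11; EF_User testing = 11+9 = 20
ES_Tooling = 11; EF_Tooling = 11+14 = 25
ES_Supplier sourcing = max(EF_User testing=20, EF_Tooling=25) = 25; EF_Supplier sourcing = 25+11 = 36
Expected project duration μ = 36 days. Critical path: Prototype build → Tooling → Supplier sourcing.

Variance along critical path = 0.111 + 4.000 + 2.778 = 6.889; σ = √6.889 = 2.625 days.
Z = (32 − 36) / 2.625 = -1.524
P(T ≤ 32) = Φ(-1.524) ≈ 0.064

0.064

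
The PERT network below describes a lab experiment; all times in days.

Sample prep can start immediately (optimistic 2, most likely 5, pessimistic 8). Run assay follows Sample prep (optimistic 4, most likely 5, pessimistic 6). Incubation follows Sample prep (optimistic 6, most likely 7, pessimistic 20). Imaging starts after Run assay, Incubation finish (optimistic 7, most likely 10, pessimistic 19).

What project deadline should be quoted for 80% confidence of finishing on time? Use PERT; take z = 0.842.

27.7 days

te_Sample prep = (2 + 4·5 + 8)/6 = 30/6 = 5; σ²_Sample prep = ((8−2)/6)² = 1.000
te_Run assay = (4 + 4·5 + 6)/6 = 30/6 = 5; σ²_Run assay = ((6−4)/6)² = 0.111
te_Incubation = (6 + 4·7 + 20)/6 = 54/6 = 9; σ²_Incubation = ((20−6)/6)² = 5.444
te_Imaging = (7 + 4·10 + 19)/6 = 66/6 = 11; σ²_Imaging = ((19−7)/6)² = 4.000

Forward pass:
ES_Sample prep = 0; EF_Sample prep = 5
ES_Run assay = 5; EF_Run assay = 5+5 = 10
ES_Incubation = 5; EF_Incubation = 5+9 = 14
ES_Imaging = max(EF_Run assay=10, EF_Incubation=14) = 14; EF_Imaging = 14+11 = 25
Expected project duration μ = 25 days. Critical path: Sample prep → Incubation → Imaging.

Variance along critical path = 1.000 + 5.444 + 4.000 = 10.444; σ = 3.232 days.
D = μ + z·σ = 25 + 0.842·3.232 = 27.7 days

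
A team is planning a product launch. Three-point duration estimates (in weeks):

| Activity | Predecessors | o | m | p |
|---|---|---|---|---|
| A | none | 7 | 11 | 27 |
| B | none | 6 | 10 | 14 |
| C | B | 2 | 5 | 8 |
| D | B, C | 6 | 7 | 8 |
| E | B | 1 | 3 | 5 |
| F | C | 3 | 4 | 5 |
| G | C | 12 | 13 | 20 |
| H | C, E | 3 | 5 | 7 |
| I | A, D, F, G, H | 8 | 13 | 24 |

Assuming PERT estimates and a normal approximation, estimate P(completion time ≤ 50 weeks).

te_A = (7 + 4·11 + 27)/6 = 78/6 = 13; σ²_A = ((27−7)/6)² = 11.111
te_B = (6 + 4·10 + 14)/6 = 60/6 = 10; σ²_B = ((14−6)/6)² = 1.778
te_C = (2 + 4·5 + 8)/6 = 30/6 = 5; σ²_C = ((8−2)/6)² = 1.000
te_D = (6 + 4·7 + 8)/6 = 42/6 = 7; σ²_D = ((8−6)/6)² = 0.111
te_E = (1 + 4·3 + 5)/6 = 18/6 = 3; σ²_E = ((5−1)/6)² = 0.444
te_F = (3 + 4·4 + 5)/6 = 24/6 = 4; σ²_F = ((5−3)/6)² = 0.111
te_G = (12 + 4·13 + 20)/6 = 84/6 = 14; σ²_G = ((20−12)/6)² = 1.778
te_H = (3 + 4·5 + 7)/6 = 30/6 = 5; σ²_H = ((7−3)/6)² = 0.444
te_I = (8 + 4·13 + 24)/6 = 84/6 = 14; σ²_I = ((24−8)/6)² = 7.111

Forward pass:
ES_A = 0; EF_A = 13
ES_B = 0; EF_B = 10
ES_C = 10; EF_C = 10+5 = 15
ES_D = max(EF_B=10, EF_C=15) = 15; EF_D = 15+7 = 22
ES_E = 10; EF_E = 10+3 = 13
ES_F = 15; EF_F = 15+4 = 19
ES_G = 15; EF_G = 15+14 = 29
ES_H = max(EF_C=15, EF_E=13) = 15; EF_H = 15+5 = 20
ES_I = max(EF_A=13, EF_D=22, EF_F=19, EF_G=29, EF_H=20) = 29; EF_I = 29+14 = 43
Expected project duration μ = 43 weeks. Critical path: B → C → G → I.

Variance along critical path = 1.778 + 1.000 + 1.778 + 7.111 = 11.667; σ = √11.667 = 3.416 weeks.
Z = (50 − 43) / 3.416 = 2.049
P(T ≤ 50) = Φ(2.049) ≈ 0.980

0.980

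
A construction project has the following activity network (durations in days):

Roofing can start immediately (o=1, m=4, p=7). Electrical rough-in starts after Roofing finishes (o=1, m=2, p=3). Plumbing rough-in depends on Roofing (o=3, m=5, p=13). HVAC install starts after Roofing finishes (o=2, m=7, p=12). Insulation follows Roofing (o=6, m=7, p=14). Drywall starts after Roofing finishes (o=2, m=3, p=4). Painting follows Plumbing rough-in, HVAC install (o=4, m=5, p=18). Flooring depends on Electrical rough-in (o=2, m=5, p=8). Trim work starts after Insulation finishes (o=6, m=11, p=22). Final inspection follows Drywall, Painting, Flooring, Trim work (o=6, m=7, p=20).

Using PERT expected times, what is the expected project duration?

33 days

te_Roofing = (1 + 4·4 + 7)/6 = 24/6 = 4
te_Electrical rough-in = (1 + 4·2 + 3)/6 = 12/6 = 2
te_Plumbing rough-in = (3 + 4·5 + 13)/6 = 36/6 = 6
te_HVAC install = (2 + 4·7 + 12)/6 = 42/6 = 7
te_Insulation = (6 + 4·7 + 14)/6 = 48/6 = 8
te_Drywall = (2 + 4·3 + 4)/6 = 18/6 = 3
te_Painting = (4 + 4·5 + 18)/6 = 42/6 = 7
te_Flooring = (2 + 4·5 + 8)/6 = 30/6 = 5
te_Trim work = (6 + 4·11 + 22)/6 = 72/6 = 12
te_Final inspection = (6 + 4·7 + 20)/6 = 54/6 = 9

Forward pass:
ES_Roofing = 0; EF_Roofing = 4
ES_Electrical rough-in = 4; EF_Electrical rough-in = 4+2 = 6
ES_Plumbing rough-in = 4; EF_Plumbing rough-in = 4+6 = 10
ES_HVAC install = 4; EF_HVAC install = 4+7 = 11
ES_Insulation = 4; EF_Insulation = 4+8 = 12
ES_Drywall = 4; EF_Drywall = 4+3 = 7
ES_Painting = max(EF_Plumbing rough-in=10, EF_HVAC install=11) = 11; EF_Painting = 11+7 = 18
ES_Flooring = 6; EF_Flooring = 6+5 = 11
ES_Trim work = 12; EF_Trim work = 12+12 = 24
ES_Final inspection = max(EF_Drywall=7, EF_Painting=18, EF_Flooring=11, EF_Trim work=24) = 24; EF_Final inspection = 24+9 = 33
Expected project duration μ = 33 days. Critical path: Roofing → Insulation → Trim work → Final inspection.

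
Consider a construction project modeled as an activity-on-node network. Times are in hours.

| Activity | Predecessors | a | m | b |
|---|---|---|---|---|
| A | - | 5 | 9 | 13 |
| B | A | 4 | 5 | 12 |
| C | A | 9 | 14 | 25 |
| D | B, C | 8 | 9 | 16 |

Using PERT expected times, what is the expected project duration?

te_A = (5 + 4·9 + 13)/6 = 54/6 = 9
te_B = (4 + 4·5 + 12)/6 = 36/6 = 6
te_C = (9 + 4·14 + 25)/6 = 90/6 = 15
te_D = (8 + 4·9 + 16)/6 = 60/6 = 10

Forward pass:
ES_A = 0; EF_A = 9
ES_B = 9; EF_B = 9+6 = 15
ES_C = 9; EF_C = 9+15 = 24
ES_D = max(EF_B=15, EF_C=24) = 24; EF_D = 24+10 = 34
Expected project duration μ = 34 hours. Critical path: A → C → D.

34 hours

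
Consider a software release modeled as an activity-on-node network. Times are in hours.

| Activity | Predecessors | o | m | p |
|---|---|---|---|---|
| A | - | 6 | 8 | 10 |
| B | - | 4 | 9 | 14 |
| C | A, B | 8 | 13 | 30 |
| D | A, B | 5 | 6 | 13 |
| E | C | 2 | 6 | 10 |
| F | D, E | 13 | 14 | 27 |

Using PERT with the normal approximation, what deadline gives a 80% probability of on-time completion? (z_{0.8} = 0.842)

50.1 hours

te_A = (6 + 4·8 + 10)/6 = 48/6 = 8; σ²_A = ((10−6)/6)² = 0.444
te_B = (4 + 4·9 + 14)/6 = 54/6 = 9; σ²_B = ((14−4)/6)² = 2.778
te_C = (8 + 4·13 + 30)/6 = 90/6 = 15; σ²_C = ((30−8)/6)² = 13.444
te_D = (5 + 4·6 + 13)/6 = 42/6 = 7; σ²_D = ((13−5)/6)² = 1.778
te_E = (2 + 4·6 + 10)/6 = 36/6 = 6; σ²_E = ((10−2)/6)² = 1.778
te_F = (13 + 4·14 + 27)/6 = 96/6 = 16; σ²_F = ((27−13)/6)² = 5.444

Forward pass:
ES_A = 0; EF_A = 8
ES_B = 0; EF_B = 9
ES_C = max(EF_A=8, EF_B=9) = 9; EF_C = 9+15 = 24
ES_D = max(EF_A=8, EF_B=9) = 9; EF_D = 9+7 = 16
ES_E = 24; EF_E = 24+6 = 30
ES_F = max(EF_D=16, EF_E=30) = 30; EF_F = 30+16 = 46
Expected project duration μ = 46 hours. Critical path: B → C → E → F.

Variance along critical path = 2.778 + 13.444 + 1.778 + 5.444 = 23.444; σ = 4.842 hours.
D = μ + z·σ = 46 + 0.842·4.842 = 50.1 hours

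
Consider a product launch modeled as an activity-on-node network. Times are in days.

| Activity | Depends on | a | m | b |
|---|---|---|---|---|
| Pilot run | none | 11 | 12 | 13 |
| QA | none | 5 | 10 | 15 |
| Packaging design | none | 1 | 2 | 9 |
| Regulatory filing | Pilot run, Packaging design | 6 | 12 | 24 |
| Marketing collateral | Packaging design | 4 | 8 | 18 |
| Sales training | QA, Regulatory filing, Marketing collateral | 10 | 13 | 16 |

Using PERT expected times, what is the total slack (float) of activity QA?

15 days

te_Pilot run = (11 + 4·12 + 13)/6 = 72/6 = 12
te_QA = (5 + 4·10 + 15)/6 = 60/6 = 10
te_Packaging design = (1 + 4·2 + 9)/6 = 18/6 = 3
te_Regulatory filing = (6 + 4·12 + 24)/6 = 78/6 = 13
te_Marketing collateral = (4 + 4·8 + 18)/6 = 54/6 = 9
te_Sales training = (10 + 4·13 + 16)/6 = 78/6 = 13

Forward pass:
ES_Pilot run = 0; EF_Pilot run = 12
ES_QA = 0; EF_QA = 10
ES_Packaging design = 0; EF_Packaging design = 3
ES_Regulatory filing = max(EF_Pilot run=12, EF_Packaging design=3) = 12; EF_Regulatory filing = 12+13 = 25
ES_Marketing collateral = 3; EF_Marketing collateral = 3+9 = 12
ES_Sales training = max(EF_QA=10, EF_Regulatory filing=25, EF_Marketing collateral=12) = 25; EF_Sales training = 25+13 = 38
Expected project duration μ = 38 days. Critical path: Pilot run → Regulatory filing → Sales training.

Backward pass:
LF_Sales training = 38; LS_Sales training = 38−13 = 25
LF_Marketing collateral = LS_Sales training = 25; LS_Marketing collateral = 25−9 = 16
LF_Regulatory filing = LS_Sales training = 25; LS_Regulatory filing = 25−13 = 12
LF_Packaging design = min(LS_Regulatory filing=12, LS_Marketing collateral=16) = 12; LS_Packaging design = 12−3 = 9
LF_QA = LS_Sales training = 25; LS_QA = 25−10 = 15
LF_Pilot run = LS_Regulatory filing = 12; LS_Pilot run = 12−12 = 0
Slack_QA = LS_QA − ES_QA = 15 − 0 = 15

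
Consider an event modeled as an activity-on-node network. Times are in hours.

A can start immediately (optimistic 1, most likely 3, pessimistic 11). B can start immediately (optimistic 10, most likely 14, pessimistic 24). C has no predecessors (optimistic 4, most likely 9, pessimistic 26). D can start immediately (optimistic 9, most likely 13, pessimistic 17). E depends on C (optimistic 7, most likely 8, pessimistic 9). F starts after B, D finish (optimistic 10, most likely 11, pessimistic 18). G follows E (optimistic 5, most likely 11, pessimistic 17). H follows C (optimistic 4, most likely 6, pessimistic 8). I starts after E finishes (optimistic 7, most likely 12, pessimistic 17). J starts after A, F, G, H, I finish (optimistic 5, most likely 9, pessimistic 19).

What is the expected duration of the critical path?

te_A = (1 + 4·3 + 11)/6 = 24/6 = 4
te_B = (10 + 4·14 + 24)/6 = 90/6 = 15
te_C = (4 + 4·9 + 26)/6 = 66/6 = 11
te_D = (9 + 4·13 + 17)/6 = 78/6 = 13
te_E = (7 + 4·8 + 9)/6 = 48/6 = 8
te_F = (10 + 4·11 + 18)/6 = 72/6 = 12
te_G = (5 + 4·11 + 17)/6 = 66/6 = 11
te_H = (4 + 4·6 + 8)/6 = 36/6 = 6
te_I = (7 + 4·12 + 17)/6 = 72/6 = 12
te_J = (5 + 4·9 + 19)/6 = 60/6 = 10

Forward pass:
ES_A = 0; EF_A = 4
ES_B = 0; EF_B = 15
ES_C = 0; EF_C = 11
ES_D = 0; EF_D = 13
ES_E = 11; EF_E = 11+8 = 19
ES_F = max(EF_B=15, EF_D=13) = 15; EF_F = 15+12 = 27
ES_G = 19; EF_G = 19+11 = 30
ES_H = 11; EF_H = 11+6 = 17
ES_I = 19; EF_I = 19+12 = 31
ES_J = max(EF_A=4, EF_F=27, EF_G=30, EF_H=17, EF_I=31) = 31; EF_J = 31+10 = 41
Expected project duration μ = 41 hours. Critical path: C → E → I → J.

41 hours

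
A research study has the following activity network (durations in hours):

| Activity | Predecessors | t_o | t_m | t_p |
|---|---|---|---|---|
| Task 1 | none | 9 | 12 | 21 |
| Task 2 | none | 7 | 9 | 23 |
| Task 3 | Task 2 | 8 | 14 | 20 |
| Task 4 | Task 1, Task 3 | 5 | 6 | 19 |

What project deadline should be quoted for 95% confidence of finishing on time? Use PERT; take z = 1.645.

39.7 hours

te_Task 1 = (9 + 4·12 + 21)/6 = 78/6 = 13; σ²_Task 1 = ((21−9)/6)² = 4.000
te_Task 2 = (7 + 4·9 + 23)/6 = 66/6 = 11; σ²_Task 2 = ((23−7)/6)² = 7.111
te_Task 3 = (8 + 4·14 + 20)/6 = 84/6 = 14; σ²_Task 3 = ((20−8)/6)² = 4.000
te_Task 4 = (5 + 4·6 + 19)/6 = 48/6 = 8; σ²_Task 4 = ((19−5)/6)² = 5.444

Forward pass:
ES_Task 1 = 0; EF_Task 1 = 13
ES_Task 2 = 0; EF_Task 2 = 11
ES_Task 3 = 11; EF_Task 3 = 11+14 = 25
ES_Task 4 = max(EF_Task 1=13, EF_Task 3=25) = 25; EF_Task 4 = 25+8 = 33
Expected project duration μ = 33 hours. Critical path: Task 2 → Task 3 → Task 4.

Variance along critical path = 7.111 + 4.000 + 5.444 = 16.556; σ = 4.069 hours.
D = μ + z·σ = 33 + 1.645·4.069 = 39.7 hours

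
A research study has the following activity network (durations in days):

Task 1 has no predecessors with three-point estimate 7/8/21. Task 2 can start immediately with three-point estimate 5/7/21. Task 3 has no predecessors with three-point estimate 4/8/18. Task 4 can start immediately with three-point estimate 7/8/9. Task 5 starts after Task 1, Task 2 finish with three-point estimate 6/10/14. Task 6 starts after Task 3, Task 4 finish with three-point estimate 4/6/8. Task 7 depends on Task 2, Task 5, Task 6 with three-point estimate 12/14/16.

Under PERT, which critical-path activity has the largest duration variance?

te_Task 1 = (7 + 4·8 + 21)/6 = 60/6 = 10; σ²_Task 1 = ((21−7)/6)² = 5.444
te_Task 2 = (5 + 4·7 + 21)/6 = 54/6 = 9; σ²_Task 2 = ((21−5)/6)² = 7.111
te_Task 3 = (4 + 4·8 + 18)/6 = 54/6 = 9; σ²_Task 3 = ((18−4)/6)² = 5.444
te_Task 4 = (7 + 4·8 + 9)/6 = 48/6 = 8; σ²_Task 4 = ((9−7)/6)² = 0.111
te_Task 5 = (6 + 4·10 + 14)/6 = 60/6 = 10; σ²_Task 5 = ((14−6)/6)² = 1.778
te_Task 6 = (4 + 4·6 + 8)/6 = 36/6 = 6; σ²_Task 6 = ((8−4)/6)² = 0.444
te_Task 7 = (12 + 4·14 + 16)/6 = 84/6 = 14; σ²_Task 7 = ((16−12)/6)² = 0.444

Forward pass:
ES_Task 1 = 0; EF_Task 1 = 10
ES_Task 2 = 0; EF_Task 2 = 9
ES_Task 3 = 0; EF_Task 3 = 9
ES_Task 4 = 0; EF_Task 4 = 8
ES_Task 5 = max(EF_Task 1=10, EF_Task 2=9) = 10; EF_Task 5 = 10+10 = 20
ES_Task 6 = max(EF_Task 3=9, EF_Task 4=8) = 9; EF_Task 6 = 9+6 = 15
ES_Task 7 = max(EF_Task 2=9, EF_Task 5=20, EF_Task 6=15) = 20; EF_Task 7 = 20+14 = 34
Expected project duration μ = 34 days. Critical path: Task 1 → Task 5 → Task 7.

Variances on critical path: σ²_Task 1=5.444, σ²_Task 5=1.778, σ²_Task 7=0.444.
Largest is σ²_Task 1 = 5.444.

Task 1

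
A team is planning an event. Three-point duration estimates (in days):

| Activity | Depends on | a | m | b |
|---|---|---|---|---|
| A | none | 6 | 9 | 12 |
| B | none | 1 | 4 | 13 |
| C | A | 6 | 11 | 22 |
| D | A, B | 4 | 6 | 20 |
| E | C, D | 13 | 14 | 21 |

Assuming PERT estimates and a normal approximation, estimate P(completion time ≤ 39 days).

0.830

te_A = (6 + 4·9 + 12)/6 = 54/6 = 9; σ²_A = ((12−6)/6)² = 1.000
te_B = (1 + 4·4 + 13)/6 = 30/6 = 5; σ²_B = ((13−1)/6)² = 4.000
te_C = (6 + 4·11 + 22)/6 = 72/6 = 12; σ²_C = ((22−6)/6)² = 7.111
te_D = (4 + 4·6 + 20)/6 = 48/6 = 8; σ²_D = ((20−4)/6)² = 7.111
te_E = (13 + 4·14 + 21)/6 = 90/6 = 15; σ²_E = ((21−13)/6)² = 1.778

Forward pass:
ES_A = 0; EF_A = 9
ES_B = 0; EF_B = 5
ES_C = 9; EF_C = 9+12 = 21
ES_D = max(EF_A=9, EF_B=5) = 9; EF_D = 9+8 = 17
ES_E = max(EF_C=21, EF_D=17) = 21; EF_E = 21+15 = 36
Expected project duration μ = 36 days. Critical path: A → C → E.

Variance along critical path = 1.000 + 7.111 + 1.778 = 9.889; σ = √9.889 = 3.145 days.
Z = (39 − 36) / 3.145 = 0.954
P(T ≤ 39) = Φ(0.954) ≈ 0.830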